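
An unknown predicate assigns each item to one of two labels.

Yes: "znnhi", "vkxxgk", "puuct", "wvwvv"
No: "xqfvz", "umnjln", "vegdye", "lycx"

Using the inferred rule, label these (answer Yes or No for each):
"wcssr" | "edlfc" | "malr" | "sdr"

A rule that fits every label: has a double letter — true of each 'Yes' example, false of each 'No' one.

Yes, No, No, No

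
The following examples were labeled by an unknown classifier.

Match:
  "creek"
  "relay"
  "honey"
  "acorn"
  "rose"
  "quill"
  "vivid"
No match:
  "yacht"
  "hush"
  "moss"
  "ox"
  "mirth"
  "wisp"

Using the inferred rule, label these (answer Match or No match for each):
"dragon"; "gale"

The rule appears to be: has ≥ 2 vowels.
"dragon" — 2 vowels, hence Match. "gale" — 2 vowels, hence Match.

Match, Match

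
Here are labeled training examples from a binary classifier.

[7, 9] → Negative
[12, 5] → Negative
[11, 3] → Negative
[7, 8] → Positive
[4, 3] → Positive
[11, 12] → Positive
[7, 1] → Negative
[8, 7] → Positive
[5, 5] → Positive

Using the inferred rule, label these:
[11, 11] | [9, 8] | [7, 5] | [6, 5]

'Positive' ⟺ |first − second| ≤ 1.
[11, 11]: Positive (|11−11| = 0). [9, 8]: Positive (|9−8| = 1). [7, 5]: Negative (|7−5| = 2). [6, 5]: Positive (|6−5| = 1).

Positive, Positive, Negative, Positive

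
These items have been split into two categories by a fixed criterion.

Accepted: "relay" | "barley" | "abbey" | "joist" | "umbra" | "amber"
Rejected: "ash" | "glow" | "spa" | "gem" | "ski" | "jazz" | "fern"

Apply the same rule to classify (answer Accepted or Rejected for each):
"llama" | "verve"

Accepted, Accepted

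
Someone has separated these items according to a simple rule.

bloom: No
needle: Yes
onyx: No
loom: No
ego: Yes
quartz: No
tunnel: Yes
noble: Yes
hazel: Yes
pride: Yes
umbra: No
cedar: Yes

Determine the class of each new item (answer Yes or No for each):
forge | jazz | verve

Yes, No, Yes

One predicate separates the groups cleanly: contains 'e'.
forge: has 'e' — passes, so Yes.
jazz: no 'e' — does not fit, so No.
verve: has 'e' — passes, so Yes.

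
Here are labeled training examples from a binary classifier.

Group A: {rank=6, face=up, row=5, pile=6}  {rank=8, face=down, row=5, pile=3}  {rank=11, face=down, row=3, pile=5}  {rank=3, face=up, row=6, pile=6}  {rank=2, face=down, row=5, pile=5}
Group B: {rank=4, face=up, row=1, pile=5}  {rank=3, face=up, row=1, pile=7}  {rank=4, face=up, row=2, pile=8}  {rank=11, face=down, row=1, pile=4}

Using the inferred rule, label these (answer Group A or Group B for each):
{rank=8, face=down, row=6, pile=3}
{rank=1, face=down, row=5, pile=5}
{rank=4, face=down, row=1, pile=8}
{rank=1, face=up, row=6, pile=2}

The simplest hypothesis consistent with all the labels is: row ≥ 3.
{rank=8, face=down, row=6, pile=3}: row = 6, checks out → Group A.
{rank=1, face=down, row=5, pile=5}: row = 5, checks out → Group A.
{rank=4, face=down, row=1, pile=8}: row = 1, doesn't qualify → Group B.
{rank=1, face=up, row=6, pile=2}: row = 6, checks out → Group A.

Group A, Group A, Group B, Group A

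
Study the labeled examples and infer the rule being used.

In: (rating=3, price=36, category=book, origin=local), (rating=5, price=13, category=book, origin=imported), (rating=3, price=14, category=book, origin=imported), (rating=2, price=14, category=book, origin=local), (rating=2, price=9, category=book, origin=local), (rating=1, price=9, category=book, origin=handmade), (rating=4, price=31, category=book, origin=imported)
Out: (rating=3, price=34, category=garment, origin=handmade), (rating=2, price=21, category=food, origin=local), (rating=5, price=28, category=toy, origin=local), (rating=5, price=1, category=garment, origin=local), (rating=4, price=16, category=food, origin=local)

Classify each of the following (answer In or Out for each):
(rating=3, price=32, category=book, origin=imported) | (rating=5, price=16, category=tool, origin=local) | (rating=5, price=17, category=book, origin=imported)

Looking at the examples, the only property every 'In' case has and every 'Out' case lacks is: category is book.
(rating=3, price=32, category=book, origin=imported) → category is book → In. (rating=5, price=16, category=tool, origin=local) → category is tool → Out. (rating=5, price=17, category=book, origin=imported) → category is book → In.

In, Out, In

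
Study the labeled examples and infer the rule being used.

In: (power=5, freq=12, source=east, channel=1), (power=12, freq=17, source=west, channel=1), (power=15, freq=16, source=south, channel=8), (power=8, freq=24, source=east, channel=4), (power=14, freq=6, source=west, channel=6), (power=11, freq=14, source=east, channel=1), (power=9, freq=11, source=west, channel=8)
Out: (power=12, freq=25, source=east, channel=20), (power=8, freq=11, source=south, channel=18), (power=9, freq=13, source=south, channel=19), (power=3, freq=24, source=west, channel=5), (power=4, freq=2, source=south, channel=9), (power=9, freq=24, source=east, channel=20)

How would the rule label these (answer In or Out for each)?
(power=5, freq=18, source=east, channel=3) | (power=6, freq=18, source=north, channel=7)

In, In

A rule that fits every label: power ≥ 4 AND channel ≤ 8 — true of each 'In' example, false of each 'Out' one.
(power=5, freq=18, source=east, channel=3) → power = 5, channel = 3 → In.
(power=6, freq=18, source=north, channel=7) → power = 6, channel = 7 → In.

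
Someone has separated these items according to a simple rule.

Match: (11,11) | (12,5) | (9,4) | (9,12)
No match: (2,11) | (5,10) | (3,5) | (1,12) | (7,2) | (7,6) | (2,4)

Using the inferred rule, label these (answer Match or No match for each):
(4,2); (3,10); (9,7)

No match, No match, Match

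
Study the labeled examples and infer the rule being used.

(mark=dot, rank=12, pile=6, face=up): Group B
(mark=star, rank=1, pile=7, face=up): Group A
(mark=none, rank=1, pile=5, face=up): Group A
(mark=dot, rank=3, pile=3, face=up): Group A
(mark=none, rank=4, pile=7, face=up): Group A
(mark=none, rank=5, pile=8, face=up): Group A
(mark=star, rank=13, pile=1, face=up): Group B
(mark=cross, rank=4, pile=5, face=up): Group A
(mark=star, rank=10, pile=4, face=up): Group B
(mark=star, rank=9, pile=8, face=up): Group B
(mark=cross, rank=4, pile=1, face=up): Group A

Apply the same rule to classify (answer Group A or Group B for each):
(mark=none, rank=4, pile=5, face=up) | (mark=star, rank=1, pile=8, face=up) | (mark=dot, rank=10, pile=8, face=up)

The rule appears to be: rank ≤ 5.
Group A: (mark=none, rank=4, pile=5, face=up), since rank = 4.
Group A: (mark=star, rank=1, pile=8, face=up), since rank = 1.
Group B: (mark=dot, rank=10, pile=8, face=up), since rank = 10.

Group A, Group A, Group B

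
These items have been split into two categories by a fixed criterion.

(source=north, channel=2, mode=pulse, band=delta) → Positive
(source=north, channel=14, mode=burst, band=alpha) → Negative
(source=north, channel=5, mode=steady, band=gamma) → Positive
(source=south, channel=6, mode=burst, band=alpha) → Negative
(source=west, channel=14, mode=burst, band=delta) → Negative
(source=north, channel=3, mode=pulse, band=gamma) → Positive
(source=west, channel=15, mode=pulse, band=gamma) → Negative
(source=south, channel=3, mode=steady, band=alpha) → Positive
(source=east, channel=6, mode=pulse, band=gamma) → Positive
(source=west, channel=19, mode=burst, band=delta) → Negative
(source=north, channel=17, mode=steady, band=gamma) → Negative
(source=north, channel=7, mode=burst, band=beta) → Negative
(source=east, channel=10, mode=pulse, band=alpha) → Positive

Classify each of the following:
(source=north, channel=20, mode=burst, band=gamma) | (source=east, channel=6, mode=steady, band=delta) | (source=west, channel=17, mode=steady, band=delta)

The classifier is using: source is east OR channel ≤ 5.
(source=north, channel=20, mode=burst, band=gamma): source is north, channel = 20 — does not satisfy this, so Negative. (source=east, channel=6, mode=steady, band=delta): source is east, channel = 6 — fits, so Positive. (source=west, channel=17, mode=steady, band=delta): source is west, channel = 17 — does not satisfy this, so Negative.

Negative, Positive, Negative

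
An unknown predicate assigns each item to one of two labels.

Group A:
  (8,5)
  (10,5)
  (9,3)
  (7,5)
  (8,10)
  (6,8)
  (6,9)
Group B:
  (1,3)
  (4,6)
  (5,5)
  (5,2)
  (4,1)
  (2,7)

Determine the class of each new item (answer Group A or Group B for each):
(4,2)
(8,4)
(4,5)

Group B, Group A, Group B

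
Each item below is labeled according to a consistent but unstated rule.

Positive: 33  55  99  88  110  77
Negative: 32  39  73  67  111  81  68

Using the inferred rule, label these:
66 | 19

Positive, Negative

The distinguishing property — multiple of 11 — holds for all the 'Positive' cases and none of the 'Negative' cases.
66: 66 = 11·6, qualifies → Positive. 19: 19 = 11·1 + 8, doesn't qualify → Negative.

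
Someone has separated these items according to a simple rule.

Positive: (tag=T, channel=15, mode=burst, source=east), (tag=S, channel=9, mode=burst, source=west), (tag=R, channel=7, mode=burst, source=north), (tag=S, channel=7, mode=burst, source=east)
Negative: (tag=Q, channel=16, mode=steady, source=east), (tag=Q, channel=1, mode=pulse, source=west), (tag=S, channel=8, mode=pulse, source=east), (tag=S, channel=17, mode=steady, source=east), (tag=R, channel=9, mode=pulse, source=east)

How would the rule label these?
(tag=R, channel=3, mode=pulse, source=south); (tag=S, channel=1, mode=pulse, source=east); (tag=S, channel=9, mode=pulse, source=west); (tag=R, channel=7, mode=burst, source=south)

Negative, Negative, Negative, Positive

Every 'Positive' example satisfies: mode is burst. None of the 'Negative' examples do.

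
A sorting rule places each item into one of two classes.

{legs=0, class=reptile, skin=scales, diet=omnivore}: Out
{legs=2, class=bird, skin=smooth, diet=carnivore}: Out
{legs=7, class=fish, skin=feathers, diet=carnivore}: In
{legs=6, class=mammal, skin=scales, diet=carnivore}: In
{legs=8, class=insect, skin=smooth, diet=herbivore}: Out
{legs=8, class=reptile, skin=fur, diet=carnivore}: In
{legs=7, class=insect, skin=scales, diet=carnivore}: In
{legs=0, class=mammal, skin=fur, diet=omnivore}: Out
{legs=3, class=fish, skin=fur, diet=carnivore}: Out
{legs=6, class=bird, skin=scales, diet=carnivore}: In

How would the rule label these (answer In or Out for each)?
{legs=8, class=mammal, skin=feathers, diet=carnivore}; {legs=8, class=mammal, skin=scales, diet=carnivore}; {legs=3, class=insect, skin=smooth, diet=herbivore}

In, In, Out

The pattern is that an item is 'In' exactly when: diet is carnivore AND legs ≥ 6.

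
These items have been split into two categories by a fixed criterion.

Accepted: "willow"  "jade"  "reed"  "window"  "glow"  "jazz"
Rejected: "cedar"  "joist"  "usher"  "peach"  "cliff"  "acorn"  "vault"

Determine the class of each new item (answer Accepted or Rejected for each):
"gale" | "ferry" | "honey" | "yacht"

'Accepted' ⟺ even length.
"gale" — length 4, hence Accepted.
"ferry" — length 5, hence Rejected.
"honey" — length 5, hence Rejected.
"yacht" — length 5, hence Rejected.

Accepted, Rejected, Rejected, Rejected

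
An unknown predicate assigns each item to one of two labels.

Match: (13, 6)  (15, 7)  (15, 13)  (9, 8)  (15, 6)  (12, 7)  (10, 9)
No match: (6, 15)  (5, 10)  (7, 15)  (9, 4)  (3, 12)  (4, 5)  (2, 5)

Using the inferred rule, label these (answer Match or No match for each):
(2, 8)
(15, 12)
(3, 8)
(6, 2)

No match, Match, No match, No match

All 'Match' examples share one property — first > second AND sum ≥ 15 — and every 'No match' example lacks it.
(2, 8) — 2 < 8, 2+8 = 10, hence No match.
(15, 12) — 15 > 12, 15+12 = 27, hence Match.
(3, 8) — 3 < 8, 3+8 = 11, hence No match.
(6, 2) — 6 > 2, 6+2 = 8, hence No match.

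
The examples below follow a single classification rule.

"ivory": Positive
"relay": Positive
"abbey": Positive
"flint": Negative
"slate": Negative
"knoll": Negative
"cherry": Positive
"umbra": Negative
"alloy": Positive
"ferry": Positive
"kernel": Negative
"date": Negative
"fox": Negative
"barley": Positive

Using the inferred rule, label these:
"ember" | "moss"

All 'Positive' examples share one property — contains 'y' — and every 'Negative' example lacks it.

Negative, Negative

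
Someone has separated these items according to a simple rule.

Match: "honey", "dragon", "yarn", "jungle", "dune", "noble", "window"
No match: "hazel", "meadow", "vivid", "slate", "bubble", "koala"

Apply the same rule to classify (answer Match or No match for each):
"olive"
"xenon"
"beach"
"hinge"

Rule: contains 'n'. This holds for each 'Match' example and fails for each 'No match' one.
"olive": No match (no 'n').
"xenon": Match (has 'n').
"beach": No match (no 'n').
"hinge": Match (has 'n').

No match, Match, No match, Match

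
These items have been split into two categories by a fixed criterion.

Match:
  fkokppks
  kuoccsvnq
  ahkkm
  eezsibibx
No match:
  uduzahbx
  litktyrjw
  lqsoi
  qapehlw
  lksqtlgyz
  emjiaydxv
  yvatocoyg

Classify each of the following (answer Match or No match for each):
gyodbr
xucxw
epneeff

No match, No match, Match

'Match' ⟺ has a double letter.
gyodbr: no doubled letter — does not fit, so No match. xucxw: no doubled letter — does not fit, so No match. epneeff: 'ee' doubled — matches, so Match.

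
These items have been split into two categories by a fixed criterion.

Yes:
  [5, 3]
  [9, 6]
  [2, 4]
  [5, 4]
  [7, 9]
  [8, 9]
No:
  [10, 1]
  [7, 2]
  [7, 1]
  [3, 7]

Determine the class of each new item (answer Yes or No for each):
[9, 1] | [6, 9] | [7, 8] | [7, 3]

No, Yes, Yes, No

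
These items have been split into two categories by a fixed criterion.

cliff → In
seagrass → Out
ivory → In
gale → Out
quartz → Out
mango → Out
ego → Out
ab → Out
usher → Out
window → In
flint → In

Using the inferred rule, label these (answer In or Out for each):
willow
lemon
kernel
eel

All 'In' examples share one property — contains 'i' — and every 'Out' example lacks it.

In, Out, Out, Out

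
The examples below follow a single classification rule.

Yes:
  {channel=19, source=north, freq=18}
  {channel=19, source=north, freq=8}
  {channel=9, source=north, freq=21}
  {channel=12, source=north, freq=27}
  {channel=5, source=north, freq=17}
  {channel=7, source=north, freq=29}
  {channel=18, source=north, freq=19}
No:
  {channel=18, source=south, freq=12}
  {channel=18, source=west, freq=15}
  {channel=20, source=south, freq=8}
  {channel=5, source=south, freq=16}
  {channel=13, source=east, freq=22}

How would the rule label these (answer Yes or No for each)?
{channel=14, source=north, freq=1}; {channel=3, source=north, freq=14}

Yes, Yes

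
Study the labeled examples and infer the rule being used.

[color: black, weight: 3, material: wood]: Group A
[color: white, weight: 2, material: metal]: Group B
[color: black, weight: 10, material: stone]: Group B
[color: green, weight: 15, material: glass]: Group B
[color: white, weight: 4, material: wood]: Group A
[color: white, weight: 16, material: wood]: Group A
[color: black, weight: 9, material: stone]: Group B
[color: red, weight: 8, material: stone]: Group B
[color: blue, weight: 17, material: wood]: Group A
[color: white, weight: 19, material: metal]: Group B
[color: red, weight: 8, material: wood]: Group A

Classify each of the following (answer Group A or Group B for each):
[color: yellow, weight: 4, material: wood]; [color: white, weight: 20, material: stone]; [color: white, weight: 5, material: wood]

Group A, Group B, Group A

'Group A' ⟺ material is wood.
[color: yellow, weight: 4, material: wood] — material is wood, hence Group A.
[color: white, weight: 20, material: stone] — material is stone, hence Group B.
[color: white, weight: 5, material: wood] — material is wood, hence Group A.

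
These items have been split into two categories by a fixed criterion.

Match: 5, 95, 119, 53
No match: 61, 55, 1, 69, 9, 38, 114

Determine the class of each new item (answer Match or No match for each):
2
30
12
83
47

No match, No match, No match, Match, Match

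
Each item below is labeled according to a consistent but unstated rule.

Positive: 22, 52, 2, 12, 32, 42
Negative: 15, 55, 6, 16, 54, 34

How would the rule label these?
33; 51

Negative, Negative

All 'Positive' examples share one property — ends in digit 2 — and every 'Negative' example lacks it.
33: last digit 3, doesn't qualify → Negative.
51: last digit 1, doesn't qualify → Negative.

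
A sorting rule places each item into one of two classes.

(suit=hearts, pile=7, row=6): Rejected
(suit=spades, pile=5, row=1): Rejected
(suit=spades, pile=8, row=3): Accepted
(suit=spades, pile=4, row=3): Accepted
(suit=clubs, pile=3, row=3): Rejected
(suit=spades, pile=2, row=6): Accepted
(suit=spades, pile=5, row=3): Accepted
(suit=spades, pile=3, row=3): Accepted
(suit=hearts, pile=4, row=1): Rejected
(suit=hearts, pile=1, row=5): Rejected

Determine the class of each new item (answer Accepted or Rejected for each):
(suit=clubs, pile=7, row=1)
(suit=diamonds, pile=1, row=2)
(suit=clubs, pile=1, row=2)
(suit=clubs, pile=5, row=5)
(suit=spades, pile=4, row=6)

One predicate separates the groups cleanly: suit is spades AND row ≥ 3.
Rejected: (suit=clubs, pile=7, row=1), since suit is clubs, row = 1. Rejected: (suit=diamonds, pile=1, row=2), since suit is diamonds, row = 2. Rejected: (suit=clubs, pile=1, row=2), since suit is clubs, row = 2. Rejected: (suit=clubs, pile=5, row=5), since suit is clubs, row = 5. Accepted: (suit=spades, pile=4, row=6), since suit is spades, row = 6.

Rejected, Rejected, Rejected, Rejected, Accepted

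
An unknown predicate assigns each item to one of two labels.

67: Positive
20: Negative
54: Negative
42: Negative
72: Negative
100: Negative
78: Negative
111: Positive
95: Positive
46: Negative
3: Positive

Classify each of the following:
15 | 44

Positive, Negative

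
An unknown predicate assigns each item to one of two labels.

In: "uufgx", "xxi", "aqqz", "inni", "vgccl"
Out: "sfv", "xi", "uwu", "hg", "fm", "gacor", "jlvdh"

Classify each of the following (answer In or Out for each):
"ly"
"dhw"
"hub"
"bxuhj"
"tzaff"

Out, Out, Out, Out, In

The distinguishing property — has a double letter — holds for all the 'In' cases and none of the 'Out' cases.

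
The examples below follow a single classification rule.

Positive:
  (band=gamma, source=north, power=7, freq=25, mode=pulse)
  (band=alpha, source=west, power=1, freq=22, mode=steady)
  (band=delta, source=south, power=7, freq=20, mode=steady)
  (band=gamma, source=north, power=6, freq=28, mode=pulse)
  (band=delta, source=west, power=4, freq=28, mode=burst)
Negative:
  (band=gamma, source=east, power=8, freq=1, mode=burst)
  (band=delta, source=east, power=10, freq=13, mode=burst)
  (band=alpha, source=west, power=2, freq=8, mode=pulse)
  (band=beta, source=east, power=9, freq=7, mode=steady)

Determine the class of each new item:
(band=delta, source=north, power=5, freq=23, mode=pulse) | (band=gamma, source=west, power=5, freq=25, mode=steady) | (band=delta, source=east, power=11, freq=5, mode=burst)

Positive, Positive, Negative

The distinguishing property — freq ≥ 20 — holds for all the 'Positive' cases and none of the 'Negative' cases.
(band=delta, source=north, power=5, freq=23, mode=pulse) — freq = 23, hence Positive. (band=gamma, source=west, power=5, freq=25, mode=steady) — freq = 25, hence Positive. (band=delta, source=east, power=11, freq=5, mode=burst) — freq = 5, hence Negative.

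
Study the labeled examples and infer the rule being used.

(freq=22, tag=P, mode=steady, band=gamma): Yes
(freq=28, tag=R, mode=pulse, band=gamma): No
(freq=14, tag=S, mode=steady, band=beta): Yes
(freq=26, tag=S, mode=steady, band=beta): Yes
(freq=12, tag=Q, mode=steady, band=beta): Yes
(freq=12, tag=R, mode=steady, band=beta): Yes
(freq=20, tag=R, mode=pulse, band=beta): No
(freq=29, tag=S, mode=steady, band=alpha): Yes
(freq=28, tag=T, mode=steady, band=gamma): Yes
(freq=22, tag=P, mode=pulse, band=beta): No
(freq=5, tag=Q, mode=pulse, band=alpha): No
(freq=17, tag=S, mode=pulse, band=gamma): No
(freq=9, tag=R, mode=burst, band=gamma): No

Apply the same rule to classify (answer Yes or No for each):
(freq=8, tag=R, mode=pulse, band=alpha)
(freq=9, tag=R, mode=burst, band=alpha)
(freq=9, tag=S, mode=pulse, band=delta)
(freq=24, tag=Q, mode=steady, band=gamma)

No, No, No, Yes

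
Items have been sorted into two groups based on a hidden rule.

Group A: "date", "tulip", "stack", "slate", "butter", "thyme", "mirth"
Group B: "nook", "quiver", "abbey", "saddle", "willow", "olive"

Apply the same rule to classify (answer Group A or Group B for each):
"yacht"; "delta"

Looking at the examples, the only property every 'Group A' case has and every 'Group B' case lacks is: contains 't'.
"yacht" → has 't' → Group A.
"delta" → has 't' → Group A.

Group A, Group A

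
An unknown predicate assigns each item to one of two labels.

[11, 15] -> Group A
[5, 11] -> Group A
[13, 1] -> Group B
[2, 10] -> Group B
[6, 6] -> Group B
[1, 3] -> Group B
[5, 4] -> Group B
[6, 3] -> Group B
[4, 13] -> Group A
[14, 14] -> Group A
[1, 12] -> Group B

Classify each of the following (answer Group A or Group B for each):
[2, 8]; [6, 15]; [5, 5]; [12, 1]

Group B, Group A, Group B, Group B

The rule appears to be: sum ≥ 16.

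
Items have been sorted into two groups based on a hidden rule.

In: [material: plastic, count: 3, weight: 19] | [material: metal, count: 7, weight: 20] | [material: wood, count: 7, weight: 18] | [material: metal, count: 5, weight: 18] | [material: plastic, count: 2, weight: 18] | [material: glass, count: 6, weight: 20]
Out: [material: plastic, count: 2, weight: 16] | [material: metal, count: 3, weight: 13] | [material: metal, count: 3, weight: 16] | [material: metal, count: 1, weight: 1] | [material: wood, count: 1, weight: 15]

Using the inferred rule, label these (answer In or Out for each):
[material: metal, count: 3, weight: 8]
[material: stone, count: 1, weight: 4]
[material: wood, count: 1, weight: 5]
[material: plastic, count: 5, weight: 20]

The distinguishing property — weight ≥ 18 — holds for all the 'In' cases and none of the 'Out' cases.
[material: metal, count: 3, weight: 8]: Out (weight = 8).
[material: stone, count: 1, weight: 4]: Out (weight = 4).
[material: wood, count: 1, weight: 5]: Out (weight = 5).
[material: plastic, count: 5, weight: 20]: In (weight = 20).

Out, Out, Out, In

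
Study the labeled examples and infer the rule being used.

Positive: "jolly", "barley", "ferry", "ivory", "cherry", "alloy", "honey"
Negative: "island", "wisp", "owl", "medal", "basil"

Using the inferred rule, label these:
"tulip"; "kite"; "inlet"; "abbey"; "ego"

Negative, Negative, Negative, Positive, Negative

A rule that fits every label: contains 'y' — true of each 'Positive' example, false of each 'Negative' one.
"tulip": no 'y' — fails this test, so Negative.
"kite": no 'y' — fails this test, so Negative.
"inlet": no 'y' — fails this test, so Negative.
"abbey": has 'y' — satisfies this, so Positive.
"ego": no 'y' — fails this test, so Negative.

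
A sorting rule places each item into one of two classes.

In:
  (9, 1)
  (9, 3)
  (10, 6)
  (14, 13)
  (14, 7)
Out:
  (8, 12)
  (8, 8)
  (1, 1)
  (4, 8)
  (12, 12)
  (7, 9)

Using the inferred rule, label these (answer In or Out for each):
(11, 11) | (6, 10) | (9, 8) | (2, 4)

Out, Out, In, Out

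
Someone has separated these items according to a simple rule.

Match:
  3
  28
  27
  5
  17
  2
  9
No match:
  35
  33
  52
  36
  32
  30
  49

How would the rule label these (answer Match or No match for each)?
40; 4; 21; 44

The rule appears to be: at most 28.
40: No match (40 > 28).
4: Match (4 ≤ 28).
21: Match (21 ≤ 28).
44: No match (44 > 28).

No match, Match, Match, No match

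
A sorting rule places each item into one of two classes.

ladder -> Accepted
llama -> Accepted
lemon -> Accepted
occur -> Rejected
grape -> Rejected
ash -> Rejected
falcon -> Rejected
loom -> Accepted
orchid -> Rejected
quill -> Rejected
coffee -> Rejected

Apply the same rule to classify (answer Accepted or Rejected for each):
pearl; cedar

One predicate separates the groups cleanly: starts with 'l'.
pearl → starts with 'p' → Rejected. cedar → starts with 'c' → Rejected.

Rejected, Rejected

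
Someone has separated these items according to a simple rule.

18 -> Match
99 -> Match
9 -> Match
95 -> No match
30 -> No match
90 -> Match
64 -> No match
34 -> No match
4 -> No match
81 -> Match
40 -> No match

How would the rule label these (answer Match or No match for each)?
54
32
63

Match, No match, Match

Comparing the two groups points to one rule — multiple of 9.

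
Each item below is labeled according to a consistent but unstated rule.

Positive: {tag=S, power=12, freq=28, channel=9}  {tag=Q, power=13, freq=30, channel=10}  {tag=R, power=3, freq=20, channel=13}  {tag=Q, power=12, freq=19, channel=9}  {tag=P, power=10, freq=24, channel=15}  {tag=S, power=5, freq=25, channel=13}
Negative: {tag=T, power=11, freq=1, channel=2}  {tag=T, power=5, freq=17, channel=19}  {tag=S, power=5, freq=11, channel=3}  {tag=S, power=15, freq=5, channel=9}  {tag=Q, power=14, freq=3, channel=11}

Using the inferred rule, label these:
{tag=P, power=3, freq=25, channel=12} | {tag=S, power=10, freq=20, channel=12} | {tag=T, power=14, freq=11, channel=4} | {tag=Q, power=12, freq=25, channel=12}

Positive, Positive, Negative, Positive

The simplest hypothesis consistent with all the labels is: freq ≥ 19.
{tag=P, power=3, freq=25, channel=12}: freq = 25 — qualifies, so Positive. {tag=S, power=10, freq=20, channel=12}: freq = 20 — qualifies, so Positive. {tag=T, power=14, freq=11, channel=4}: freq = 11 — does not pass, so Negative. {tag=Q, power=12, freq=25, channel=12}: freq = 25 — qualifies, so Positive.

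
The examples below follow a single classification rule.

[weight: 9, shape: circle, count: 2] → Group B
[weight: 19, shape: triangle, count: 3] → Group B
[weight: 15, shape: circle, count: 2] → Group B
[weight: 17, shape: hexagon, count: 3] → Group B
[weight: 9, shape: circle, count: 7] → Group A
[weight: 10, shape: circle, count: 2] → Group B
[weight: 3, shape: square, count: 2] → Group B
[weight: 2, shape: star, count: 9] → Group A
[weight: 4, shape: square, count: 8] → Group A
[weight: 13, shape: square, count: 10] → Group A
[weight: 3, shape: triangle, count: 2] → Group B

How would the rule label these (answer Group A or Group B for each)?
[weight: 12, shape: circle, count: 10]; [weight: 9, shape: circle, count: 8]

All 'Group A' examples share one property — count ≥ 7 — and every 'Group B' example lacks it.
[weight: 12, shape: circle, count: 10]: Group A (count = 10).
[weight: 9, shape: circle, count: 8]: Group A (count = 8).

Group A, Group A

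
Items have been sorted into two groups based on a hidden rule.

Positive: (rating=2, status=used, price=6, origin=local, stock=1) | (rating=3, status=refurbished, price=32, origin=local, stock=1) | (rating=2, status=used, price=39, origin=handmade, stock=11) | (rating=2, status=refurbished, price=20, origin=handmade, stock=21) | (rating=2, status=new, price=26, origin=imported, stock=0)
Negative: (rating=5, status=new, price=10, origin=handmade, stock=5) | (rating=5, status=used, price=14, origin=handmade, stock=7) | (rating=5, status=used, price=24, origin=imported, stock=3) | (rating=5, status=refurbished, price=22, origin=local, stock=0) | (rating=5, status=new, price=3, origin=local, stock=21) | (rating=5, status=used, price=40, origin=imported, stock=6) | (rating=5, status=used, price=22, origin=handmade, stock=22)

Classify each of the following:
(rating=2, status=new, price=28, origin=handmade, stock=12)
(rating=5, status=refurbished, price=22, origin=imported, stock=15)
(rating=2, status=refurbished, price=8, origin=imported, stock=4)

A rule that fits every label: rating ≤ 3 — true of each 'Positive' example, false of each 'Negative' one.
(rating=2, status=new, price=28, origin=handmade, stock=12): Positive (rating = 2).
(rating=5, status=refurbished, price=22, origin=imported, stock=15): Negative (rating = 5).
(rating=2, status=refurbished, price=8, origin=imported, stock=4): Positive (rating = 2).

Positive, Negative, Positive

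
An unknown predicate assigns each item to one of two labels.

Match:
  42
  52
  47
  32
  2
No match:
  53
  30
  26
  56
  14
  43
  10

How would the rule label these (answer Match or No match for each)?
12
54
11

Checking candidate rules against both groups, what survives is: ≡ 2 (mod 5).
12: 12 mod 5 = 2 — satisfies this, so Match. 54: 54 mod 5 = 4 — does not satisfy this, so No match. 11: 11 mod 5 = 1 — does not satisfy this, so No match.

Match, No match, No match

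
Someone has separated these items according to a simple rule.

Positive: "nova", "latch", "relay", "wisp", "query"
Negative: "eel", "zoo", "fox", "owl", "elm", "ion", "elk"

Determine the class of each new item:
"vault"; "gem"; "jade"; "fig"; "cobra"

Positive, Negative, Positive, Negative, Positive

The distinguishing property — length ≥ 4 — holds for all the 'Positive' cases and none of the 'Negative' cases.
"vault": length 5, matches → Positive.
"gem": length 3, doesn't qualify → Negative.
"jade": length 4, matches → Positive.
"fig": length 3, doesn't qualify → Negative.
"cobra": length 5, matches → Positive.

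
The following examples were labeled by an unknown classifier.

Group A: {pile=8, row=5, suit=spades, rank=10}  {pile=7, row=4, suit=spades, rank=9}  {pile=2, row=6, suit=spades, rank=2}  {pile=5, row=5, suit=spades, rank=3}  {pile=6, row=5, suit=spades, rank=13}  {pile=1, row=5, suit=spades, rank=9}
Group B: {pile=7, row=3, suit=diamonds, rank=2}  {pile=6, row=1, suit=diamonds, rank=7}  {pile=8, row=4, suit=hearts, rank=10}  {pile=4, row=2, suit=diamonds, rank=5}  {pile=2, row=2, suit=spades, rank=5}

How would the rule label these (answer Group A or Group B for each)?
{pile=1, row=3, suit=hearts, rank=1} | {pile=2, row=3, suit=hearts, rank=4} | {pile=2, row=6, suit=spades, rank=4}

The common property of the 'Group A' items is: suit is spades AND row ≥ 3. No 'Group B' item has it.
{pile=1, row=3, suit=hearts, rank=1}: suit is hearts, row = 3 — lacks this property, so Group B.
{pile=2, row=3, suit=hearts, rank=4}: suit is hearts, row = 3 — lacks this property, so Group B.
{pile=2, row=6, suit=spades, rank=4}: suit is spades, row = 6 — matches, so Group A.

Group B, Group B, Group A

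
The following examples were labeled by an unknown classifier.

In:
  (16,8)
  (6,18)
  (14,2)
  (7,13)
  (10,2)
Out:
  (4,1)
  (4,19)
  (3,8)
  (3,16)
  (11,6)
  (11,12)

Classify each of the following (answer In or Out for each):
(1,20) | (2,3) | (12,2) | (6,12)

The rule appears to be: sum is even.
(1,20) → 1+20 = 21 → Out.
(2,3) → 2+3 = 5 → Out.
(12,2) → 12+2 = 14 → In.
(6,12) → 6+12 = 18 → In.

Out, Out, In, In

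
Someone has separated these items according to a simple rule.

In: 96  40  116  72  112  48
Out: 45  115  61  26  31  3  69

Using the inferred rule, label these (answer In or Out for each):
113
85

Out, Out

The pattern is that an item is 'In' exactly when: multiple of 4.
113: 113 = 4·28 + 1, lacks this property → Out. 85: 85 = 4·21 + 1, lacks this property → Out.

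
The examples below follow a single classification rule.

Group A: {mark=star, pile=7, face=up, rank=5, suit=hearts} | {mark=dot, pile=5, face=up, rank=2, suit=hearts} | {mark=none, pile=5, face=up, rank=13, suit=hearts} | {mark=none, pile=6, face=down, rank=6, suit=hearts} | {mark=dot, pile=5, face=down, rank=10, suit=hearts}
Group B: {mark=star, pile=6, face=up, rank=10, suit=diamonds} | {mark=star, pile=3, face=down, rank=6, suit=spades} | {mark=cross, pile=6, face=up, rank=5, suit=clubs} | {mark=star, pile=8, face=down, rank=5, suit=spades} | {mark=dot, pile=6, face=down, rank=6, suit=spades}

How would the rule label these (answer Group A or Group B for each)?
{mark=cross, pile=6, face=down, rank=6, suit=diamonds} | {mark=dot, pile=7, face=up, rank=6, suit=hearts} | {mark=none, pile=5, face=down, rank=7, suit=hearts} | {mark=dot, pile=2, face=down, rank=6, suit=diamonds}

Group B, Group A, Group A, Group B

All 'Group A' examples share one property — suit is hearts — and every 'Group B' example lacks it.
{mark=cross, pile=6, face=down, rank=6, suit=diamonds}: suit is diamonds, fails this test → Group B.
{mark=dot, pile=7, face=up, rank=6, suit=hearts}: suit is hearts, qualifies → Group A.
{mark=none, pile=5, face=down, rank=7, suit=hearts}: suit is hearts, qualifies → Group A.
{mark=dot, pile=2, face=down, rank=6, suit=diamonds}: suit is diamonds, fails this test → Group B.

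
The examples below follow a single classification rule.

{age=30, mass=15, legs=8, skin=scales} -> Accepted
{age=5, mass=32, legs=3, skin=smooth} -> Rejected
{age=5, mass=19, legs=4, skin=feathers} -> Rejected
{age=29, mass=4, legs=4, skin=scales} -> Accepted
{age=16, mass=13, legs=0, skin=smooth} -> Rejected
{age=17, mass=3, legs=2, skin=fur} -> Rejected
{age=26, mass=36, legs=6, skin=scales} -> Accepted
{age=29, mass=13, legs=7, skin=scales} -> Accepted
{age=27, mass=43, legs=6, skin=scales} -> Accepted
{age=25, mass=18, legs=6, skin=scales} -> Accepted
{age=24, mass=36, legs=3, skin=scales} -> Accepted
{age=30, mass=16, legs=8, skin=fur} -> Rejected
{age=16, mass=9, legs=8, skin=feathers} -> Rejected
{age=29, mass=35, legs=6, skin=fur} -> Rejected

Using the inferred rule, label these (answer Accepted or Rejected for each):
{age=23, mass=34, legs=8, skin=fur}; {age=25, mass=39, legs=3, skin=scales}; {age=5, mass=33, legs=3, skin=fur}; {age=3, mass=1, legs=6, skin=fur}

Rejected, Accepted, Rejected, Rejected

All 'Accepted' examples share one property — skin is scales — and every 'Rejected' example lacks it.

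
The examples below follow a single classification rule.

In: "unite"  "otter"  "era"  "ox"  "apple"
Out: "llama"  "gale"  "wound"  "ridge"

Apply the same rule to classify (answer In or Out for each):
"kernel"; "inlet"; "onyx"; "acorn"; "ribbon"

Out, In, In, In, Out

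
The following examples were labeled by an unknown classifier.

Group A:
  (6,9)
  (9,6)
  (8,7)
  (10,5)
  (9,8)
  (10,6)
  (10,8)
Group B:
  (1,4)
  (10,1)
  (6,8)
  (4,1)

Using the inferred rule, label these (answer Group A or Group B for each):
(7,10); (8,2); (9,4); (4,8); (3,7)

Group A, Group B, Group B, Group B, Group B

All 'Group A' examples share one property — sum ≥ 15 — and every 'Group B' example lacks it.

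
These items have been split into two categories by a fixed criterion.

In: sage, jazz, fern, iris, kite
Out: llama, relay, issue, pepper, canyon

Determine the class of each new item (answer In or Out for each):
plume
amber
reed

'In' ⟺ length 4.

Out, Out, In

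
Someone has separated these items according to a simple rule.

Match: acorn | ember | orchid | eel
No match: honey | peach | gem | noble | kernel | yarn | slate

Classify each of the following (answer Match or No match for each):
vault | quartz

No match, No match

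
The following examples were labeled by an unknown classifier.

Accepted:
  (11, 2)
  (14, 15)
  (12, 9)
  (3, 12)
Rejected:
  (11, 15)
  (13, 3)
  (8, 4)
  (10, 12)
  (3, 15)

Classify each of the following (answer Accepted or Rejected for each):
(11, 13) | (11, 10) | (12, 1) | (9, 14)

All 'Accepted' examples share one property — sum is odd — and every 'Rejected' example lacks it.
(11, 13): 11+13 = 24 — fails the rule, so Rejected. (11, 10): 11+10 = 21 — passes, so Accepted. (12, 1): 12+1 = 13 — passes, so Accepted. (9, 14): 9+14 = 23 — passes, so Accepted.

Rejected, Accepted, Accepted, Accepted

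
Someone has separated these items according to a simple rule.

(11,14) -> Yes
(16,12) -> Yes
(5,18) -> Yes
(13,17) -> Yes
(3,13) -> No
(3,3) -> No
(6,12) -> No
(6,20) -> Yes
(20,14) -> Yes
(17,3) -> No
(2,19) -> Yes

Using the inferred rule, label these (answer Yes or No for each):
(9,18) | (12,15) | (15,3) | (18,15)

Rule: sum ≥ 21. This holds for each 'Yes' example and fails for each 'No' one.
(9,18) — 9+18 = 27, hence Yes. (12,15) — 12+15 = 27, hence Yes. (15,3) — 15+3 = 18, hence No. (18,15) — 18+15 = 33, hence Yes.

Yes, Yes, No, Yes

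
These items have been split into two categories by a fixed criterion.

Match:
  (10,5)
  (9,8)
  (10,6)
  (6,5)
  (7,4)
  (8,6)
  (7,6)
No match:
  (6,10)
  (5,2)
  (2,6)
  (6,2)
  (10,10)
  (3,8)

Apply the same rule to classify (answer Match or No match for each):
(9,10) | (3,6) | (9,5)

Every 'Match' example satisfies: first > second AND sum ≥ 11. None of the 'No match' examples do.
(9,10): No match (9 < 10, 9+10 = 19). (3,6): No match (3 < 6, 3+6 = 9). (9,5): Match (9 > 5, 9+5 = 14).

No match, No match, Match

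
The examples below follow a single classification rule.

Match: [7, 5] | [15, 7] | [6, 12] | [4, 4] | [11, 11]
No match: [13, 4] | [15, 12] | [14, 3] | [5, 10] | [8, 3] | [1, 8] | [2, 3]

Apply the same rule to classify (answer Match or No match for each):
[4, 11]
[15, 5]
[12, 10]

No match, Match, Match

Comparing the two groups points to one rule — sum is even.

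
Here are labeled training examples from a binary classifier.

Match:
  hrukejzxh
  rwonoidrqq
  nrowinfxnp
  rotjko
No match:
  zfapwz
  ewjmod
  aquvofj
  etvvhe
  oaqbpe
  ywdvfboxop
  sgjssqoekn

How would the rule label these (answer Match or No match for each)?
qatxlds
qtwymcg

The classifier is using: contains 'r'.
qatxlds — no 'r', hence No match.
qtwymcg — no 'r', hence No match.

No match, No match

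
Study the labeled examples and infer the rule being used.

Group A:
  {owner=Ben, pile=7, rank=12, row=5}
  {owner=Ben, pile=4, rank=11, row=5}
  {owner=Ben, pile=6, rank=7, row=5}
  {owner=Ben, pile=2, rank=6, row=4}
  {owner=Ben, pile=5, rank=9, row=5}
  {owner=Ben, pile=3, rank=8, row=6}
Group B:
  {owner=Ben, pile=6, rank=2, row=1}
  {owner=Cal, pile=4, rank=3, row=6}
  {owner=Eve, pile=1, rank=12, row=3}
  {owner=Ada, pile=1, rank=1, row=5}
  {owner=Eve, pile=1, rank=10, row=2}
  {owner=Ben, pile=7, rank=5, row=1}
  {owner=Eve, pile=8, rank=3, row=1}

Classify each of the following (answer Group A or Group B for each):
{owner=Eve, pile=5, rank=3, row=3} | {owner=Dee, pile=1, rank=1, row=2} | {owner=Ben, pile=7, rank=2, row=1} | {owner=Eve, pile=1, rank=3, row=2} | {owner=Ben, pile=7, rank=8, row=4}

The distinguishing property — owner is Ben AND row ≥ 2 — holds for all the 'Group A' cases and none of the 'Group B' cases.
{owner=Eve, pile=5, rank=3, row=3}: Group B (owner is Eve, row = 3). {owner=Dee, pile=1, rank=1, row=2}: Group B (owner is Dee, row = 2). {owner=Ben, pile=7, rank=2, row=1}: Group B (owner is Ben, row = 1). {owner=Eve, pile=1, rank=3, row=2}: Group B (owner is Eve, row = 2). {owner=Ben, pile=7, rank=8, row=4}: Group A (owner is Ben, row = 4).

Group B, Group B, Group B, Group B, Group A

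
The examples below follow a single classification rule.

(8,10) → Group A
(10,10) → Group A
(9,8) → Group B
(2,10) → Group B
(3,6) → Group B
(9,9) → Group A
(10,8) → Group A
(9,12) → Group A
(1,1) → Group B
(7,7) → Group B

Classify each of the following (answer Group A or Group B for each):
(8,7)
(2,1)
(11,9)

One predicate separates the groups cleanly: sum ≥ 18.

Group B, Group B, Group A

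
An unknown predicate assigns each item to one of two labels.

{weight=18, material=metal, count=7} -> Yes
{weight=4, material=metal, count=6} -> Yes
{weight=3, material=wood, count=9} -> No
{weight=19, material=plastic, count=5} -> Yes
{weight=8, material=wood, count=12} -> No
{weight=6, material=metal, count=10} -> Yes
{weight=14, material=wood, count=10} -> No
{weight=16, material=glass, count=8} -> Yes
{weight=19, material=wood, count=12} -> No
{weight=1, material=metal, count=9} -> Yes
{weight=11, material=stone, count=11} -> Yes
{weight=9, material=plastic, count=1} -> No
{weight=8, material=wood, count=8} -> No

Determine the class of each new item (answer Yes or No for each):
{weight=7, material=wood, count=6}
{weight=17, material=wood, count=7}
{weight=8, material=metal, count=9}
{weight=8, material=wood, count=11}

One predicate separates the groups cleanly: material is not wood AND count ≥ 5.
{weight=7, material=wood, count=6}: material is wood, count = 6, doesn't qualify → No. {weight=17, material=wood, count=7}: material is wood, count = 7, doesn't qualify → No. {weight=8, material=metal, count=9}: material is metal, count = 9, fits → Yes. {weight=8, material=wood, count=11}: material is wood, count = 11, doesn't qualify → No.

No, No, Yes, No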